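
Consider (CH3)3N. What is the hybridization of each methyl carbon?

Each methyl carbon carries 4 σ bonds, giving a steric number of 4, so it is sp3.

sp^3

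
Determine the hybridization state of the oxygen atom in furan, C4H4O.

One O lone pair is in the aromatic π system (p orbital), the other is in an sp2 hybrid in the ring plane; O has two σ bonds + one in-plane lone pair → sp2.

sp2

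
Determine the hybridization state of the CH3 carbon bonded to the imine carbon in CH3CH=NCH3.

The CH3 carbon bonded to the imine carbon (4 σ bonds) has steric number 4: sp3.

sp^3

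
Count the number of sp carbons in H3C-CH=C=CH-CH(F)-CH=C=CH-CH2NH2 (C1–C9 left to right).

C1: sp3
C2: sp2
C3: sp ✓
C4: sp2
C5: sp3
C6: sp2
C7: sp ✓
C8: sp2
C9: sp3
C3, C7 → 2 sp carbons.

2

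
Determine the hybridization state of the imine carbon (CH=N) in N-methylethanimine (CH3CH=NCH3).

The imine carbon (CH=N) carries 3 σ bonds, plus one π bond, giving a steric number of 3, so it is sp2.

sp2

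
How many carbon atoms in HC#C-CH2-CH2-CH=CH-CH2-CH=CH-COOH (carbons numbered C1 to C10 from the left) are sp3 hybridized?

3

C1: sp
C2: sp
C3: sp3 ✓
C4: sp3 ✓
C5: sp2
C6: sp2
C7: sp3 ✓
C8: sp2
C9: sp2
C10: sp2
C3, C4, C7 → 3 sp3 carbons.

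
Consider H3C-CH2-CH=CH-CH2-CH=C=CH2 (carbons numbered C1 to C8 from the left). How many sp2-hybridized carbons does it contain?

C1: sp3
C2: sp3
C3: sp2 ✓
C4: sp2 ✓
C5: sp3
C6: sp2 ✓
C7: sp
C8: sp2 ✓
C3, C4, C6, C8 → 4 sp2 carbons.

4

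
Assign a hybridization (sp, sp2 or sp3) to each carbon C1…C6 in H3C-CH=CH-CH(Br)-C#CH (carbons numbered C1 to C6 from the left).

C1 sp3, C2 sp2, C3 sp2, C4 sp3, C5 sp, C6 sp

C1 is sp3: 4 σ bonds, 4 electron-density regions.
C2 is sp2: 3 σ bonds, plus one π bond, 3 electron-density regions.
C3 is sp2: 3 σ bonds, plus one π bond, 3 electron-density regions.
C4 is sp3: 4 σ bonds, 4 electron-density regions.
C5: 2 σ bonds, plus two π bonds — 2 electron domains, sp.
C6 — 2 σ bonds, plus two π bonds. Steric number 2, so sp.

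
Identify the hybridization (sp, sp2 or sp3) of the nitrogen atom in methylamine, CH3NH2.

sp3

Three σ bonds + one lone pair = steric number 4 → sp3.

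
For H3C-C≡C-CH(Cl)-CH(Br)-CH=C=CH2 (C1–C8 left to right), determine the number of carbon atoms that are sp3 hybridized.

3

C1: sp3 ✓
C2: sp
C3: sp
C4: sp3 ✓
C5: sp3 ✓
C6: sp2
C7: sp
C8: sp2
C1, C4, C5 → 3 sp3 carbons.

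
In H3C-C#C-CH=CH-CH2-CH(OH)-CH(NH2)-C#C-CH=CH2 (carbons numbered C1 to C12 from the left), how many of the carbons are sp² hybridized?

C1: sp3
C2: sp
C3: sp
C4: sp2 ✓
C5: sp2 ✓
C6: sp3
C7: sp3
C8: sp3
C9: sp
C10: sp
C11: sp2 ✓
C12: sp2 ✓
C4, C5, C11, C12 → 4 sp2 carbons.

4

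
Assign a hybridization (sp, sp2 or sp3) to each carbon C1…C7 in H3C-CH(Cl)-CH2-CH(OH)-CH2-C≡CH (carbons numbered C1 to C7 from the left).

C1 sp3, C2 sp3, C3 sp3, C4 sp3, C5 sp3, C6 sp, C7 sp

C1 (4 σ bonds) has steric number 4: sp3.
C2 carries 4 σ bonds, giving a steric number of 4, so it is sp3.
C3: 4 σ bonds; 4 regions of electron density → sp3.
C4: 4 σ bonds; 4 regions of electron density → sp3.
C5 — 4 σ bonds. Steric number 4, so sp3.
C6 — 2 σ bonds, plus two π bonds. Steric number 2, so sp.
C7: 2 σ bonds, plus two π bonds — 2 electron domains, sp.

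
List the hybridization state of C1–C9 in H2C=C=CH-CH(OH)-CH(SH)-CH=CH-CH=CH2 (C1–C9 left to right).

C1 is sp2: 3 σ bonds, plus one π bond, 3 electron-density regions.
C2 — 2 σ bonds, plus two π bonds. Steric number 2, so sp.
C3 is sp2: 3 σ bonds, plus one π bond, 3 electron-density regions.
C4 has 4 σ bonds: steric number 4 → sp3.
C5 — 4 σ bonds. Steric number 4, so sp3.
C6 carries 3 σ bonds, plus one π bond, giving a steric number of 3, so it is sp2.
C7 has 3 σ bonds, plus one π bond: steric number 3 → sp2.
C8 — 3 σ bonds, plus one π bond. Steric number 3, so sp2.
C9 carries 3 σ bonds, plus one π bond, giving a steric number of 3, so it is sp2.

C1 sp2, C2 sp, C3 sp2, C4 sp3, C5 sp3, C6 sp2, C7 sp2, C8 sp2, C9 sp2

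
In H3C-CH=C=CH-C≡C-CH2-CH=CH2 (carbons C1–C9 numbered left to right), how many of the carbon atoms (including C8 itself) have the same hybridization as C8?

4

C8 is sp2 (one π bond).
C1: sp3
C2: sp2 ✓
C3: sp
C4: sp2 ✓
C5: sp
C6: sp
C7: sp3
C8: sp2 ✓
C9: sp2 ✓
4 carbons are sp2.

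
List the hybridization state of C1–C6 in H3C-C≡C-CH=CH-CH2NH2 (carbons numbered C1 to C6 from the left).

C1 sp3, C2 sp, C3 sp, C4 sp2, C5 sp2, C6 sp3

C1 (4 σ bonds) has steric number 4: sp3.
C2: 2 σ bonds, plus two π bonds; 2 regions of electron density → sp.
C3 (2 σ bonds, plus two π bonds) has steric number 2: sp.
C4: 3 σ bonds, plus one π bond — 3 electron domains, sp2.
C5: 3 σ bonds, plus one π bond; 3 regions of electron density → sp2.
C6 is sp3: 4 σ bonds, 4 electron-density regions.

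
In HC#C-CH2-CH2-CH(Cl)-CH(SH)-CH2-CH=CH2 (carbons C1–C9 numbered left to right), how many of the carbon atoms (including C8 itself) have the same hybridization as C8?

2

C8 is sp2 (one π bond).
C1: sp
C2: sp
C3: sp3
C4: sp3
C5: sp3
C6: sp3
C7: sp3
C8: sp2 ✓
C9: sp2 ✓
2 carbons are sp2.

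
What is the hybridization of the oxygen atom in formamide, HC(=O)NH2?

The oxygen atom — 1 σ bond and 2 lone pairs, plus one π bond. Steric number 3, so sp2.

sp2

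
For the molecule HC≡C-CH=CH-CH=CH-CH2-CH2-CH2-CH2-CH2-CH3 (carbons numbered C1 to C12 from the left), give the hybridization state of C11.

C11: 4 σ bonds; 4 regions of electron density → sp3.

sp3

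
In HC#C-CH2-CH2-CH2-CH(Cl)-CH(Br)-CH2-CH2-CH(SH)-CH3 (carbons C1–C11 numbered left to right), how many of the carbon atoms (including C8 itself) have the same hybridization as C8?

C8 is sp3 (only σ bonds).
C1: sp
C2: sp
C3: sp3 ✓
C4: sp3 ✓
C5: sp3 ✓
C6: sp3 ✓
C7: sp3 ✓
C8: sp3 ✓
C9: sp3 ✓
C10: sp3 ✓
C11: sp3 ✓
9 carbons are sp3.

9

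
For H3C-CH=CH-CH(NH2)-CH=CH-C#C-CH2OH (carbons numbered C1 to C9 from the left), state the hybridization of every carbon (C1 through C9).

C1 sp3, C2 sp2, C3 sp2, C4 sp3, C5 sp2, C6 sp2, C7 sp, C8 sp, C9 sp3

C1 (4 σ bonds) has steric number 4: sp3.
C2 carries 3 σ bonds, plus one π bond, giving a steric number of 3, so it is sp2.
C3 is sp2: 3 σ bonds, plus one π bond, 3 electron-density regions.
C4: 4 σ bonds; 4 regions of electron density → sp3.
C5 has 3 σ bonds, plus one π bond: steric number 3 → sp2.
C6: 3 σ bonds, plus one π bond — 3 electron domains, sp2.
C7 carries 2 σ bonds, plus two π bonds, giving a steric number of 2, so it is sp.
C8 (2 σ bonds, plus two π bonds) has steric number 2: sp.
C9: 4 σ bonds; 4 regions of electron density → sp3.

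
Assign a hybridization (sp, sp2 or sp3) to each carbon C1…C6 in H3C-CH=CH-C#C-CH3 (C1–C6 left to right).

C1: 4 σ bonds; 4 regions of electron density → sp3.
C2: 3 σ bonds, plus one π bond — 3 electron domains, sp2.
C3 (3 σ bonds, plus one π bond) has steric number 3: sp2.
C4 (2 σ bonds, plus two π bonds) has steric number 2: sp.
C5 (2 σ bonds, plus two π bonds) has steric number 2: sp.
C6 has 4 σ bonds: steric number 4 → sp3.

C1 sp3, C2 sp2, C3 sp2, C4 sp, C5 sp, C6 sp3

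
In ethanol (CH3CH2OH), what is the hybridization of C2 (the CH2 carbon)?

sp³

C2 (the CH2 carbon) carries 4 σ bonds, giving a steric number of 4, so it is sp3.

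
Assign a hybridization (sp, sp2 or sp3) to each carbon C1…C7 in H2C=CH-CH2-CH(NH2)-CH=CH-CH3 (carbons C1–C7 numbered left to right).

C1 sp2, C2 sp2, C3 sp3, C4 sp3, C5 sp2, C6 sp2, C7 sp3

C1 (3 σ bonds, plus one π bond) has steric number 3: sp2.
C2 carries 3 σ bonds, plus one π bond, giving a steric number of 3, so it is sp2.
C3 is sp3: 4 σ bonds, 4 electron-density regions.
C4: 4 σ bonds; 4 regions of electron density → sp3.
C5 carries 3 σ bonds, plus one π bond, giving a steric number of 3, so it is sp2.
C6: 3 σ bonds, plus one π bond; 3 regions of electron density → sp2.
C7 — 4 σ bonds. Steric number 4, so sp3.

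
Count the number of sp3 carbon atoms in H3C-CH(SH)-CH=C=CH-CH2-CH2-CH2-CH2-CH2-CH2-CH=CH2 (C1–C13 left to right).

8

C1: sp3 ✓
C2: sp3 ✓
C3: sp2
C4: sp
C5: sp2
C6: sp3 ✓
C7: sp3 ✓
C8: sp3 ✓
C9: sp3 ✓
C10: sp3 ✓
C11: sp3 ✓
C12: sp2
C13: sp2
C1, C2, C6, C7, C8, C9, C10, C11 → 8 sp3 carbons.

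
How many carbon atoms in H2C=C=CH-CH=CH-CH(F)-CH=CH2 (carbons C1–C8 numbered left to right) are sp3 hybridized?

C1: sp2
C2: sp
C3: sp2
C4: sp2
C5: sp2
C6: sp3 ✓
C7: sp2
C8: sp2
C6 → 1 sp3 carbon.

1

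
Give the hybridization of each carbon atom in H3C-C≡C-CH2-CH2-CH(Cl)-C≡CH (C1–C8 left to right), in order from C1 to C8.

C1 sp3, C2 sp, C3 sp, C4 sp3, C5 sp3, C6 sp3, C7 sp, C8 sp

C1: 4 σ bonds — 4 electron domains, sp3.
C2: 2 σ bonds, plus two π bonds — 2 electron domains, sp.
C3 is sp: 2 σ bonds, plus two π bonds, 2 electron-density regions.
C4: 4 σ bonds; 4 regions of electron density → sp3.
C5 (4 σ bonds) has steric number 4: sp3.
C6 has 4 σ bonds: steric number 4 → sp3.
C7: 2 σ bonds, plus two π bonds — 2 electron domains, sp.
C8 (2 σ bonds, plus two π bonds) has steric number 2: sp.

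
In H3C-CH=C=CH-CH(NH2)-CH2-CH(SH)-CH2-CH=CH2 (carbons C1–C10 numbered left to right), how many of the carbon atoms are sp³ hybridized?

5

C1: sp3 ✓
C2: sp2
C3: sp
C4: sp2
C5: sp3 ✓
C6: sp3 ✓
C7: sp3 ✓
C8: sp3 ✓
C9: sp2
C10: sp2
C1, C5, C6, C7, C8 → 5 sp3 carbons.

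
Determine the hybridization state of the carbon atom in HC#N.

The carbon atom has 2 σ bonds, plus two π bonds: steric number 2 → sp.

sp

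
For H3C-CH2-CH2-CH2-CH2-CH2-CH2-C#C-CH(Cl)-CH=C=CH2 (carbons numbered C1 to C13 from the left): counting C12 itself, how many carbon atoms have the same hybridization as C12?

C12 is sp (two π bonds).
C1: sp3
C2: sp3
C3: sp3
C4: sp3
C5: sp3
C6: sp3
C7: sp3
C8: sp ✓
C9: sp ✓
C10: sp3
C11: sp2
C12: sp ✓
C13: sp2
3 carbons are sp.

3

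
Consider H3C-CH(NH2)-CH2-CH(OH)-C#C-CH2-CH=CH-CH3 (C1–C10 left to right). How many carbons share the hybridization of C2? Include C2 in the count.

6

C2 is sp3 (only σ bonds).
C1: sp3 ✓
C2: sp3 ✓
C3: sp3 ✓
C4: sp3 ✓
C5: sp
C6: sp
C7: sp3 ✓
C8: sp2
C9: sp2
C10: sp3 ✓
6 carbons are sp3.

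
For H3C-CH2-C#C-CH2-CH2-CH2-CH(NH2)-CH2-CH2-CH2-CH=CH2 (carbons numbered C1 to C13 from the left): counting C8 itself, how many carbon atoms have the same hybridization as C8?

C8 is sp3 (only σ bonds).
C1: sp3 ✓
C2: sp3 ✓
C3: sp
C4: sp
C5: sp3 ✓
C6: sp3 ✓
C7: sp3 ✓
C8: sp3 ✓
C9: sp3 ✓
C10: sp3 ✓
C11: sp3 ✓
C12: sp2
C13: sp2
9 carbons are sp3.

9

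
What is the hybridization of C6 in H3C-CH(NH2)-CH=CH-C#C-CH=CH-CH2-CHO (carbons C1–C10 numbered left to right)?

C6: 2 σ bonds, plus two π bonds — 2 electron domains, sp.

sp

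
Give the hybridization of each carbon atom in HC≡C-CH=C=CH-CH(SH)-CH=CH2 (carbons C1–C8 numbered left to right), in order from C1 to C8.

C1 sp, C2 sp, C3 sp2, C4 sp, C5 sp2, C6 sp3, C7 sp2, C8 sp2

C1 carries 2 σ bonds, plus two π bonds, giving a steric number of 2, so it is sp.
C2 is sp: 2 σ bonds, plus two π bonds, 2 electron-density regions.
C3 has 3 σ bonds, plus one π bond: steric number 3 → sp2.
C4 has 2 σ bonds, plus two π bonds: steric number 2 → sp.
C5 — 3 σ bonds, plus one π bond. Steric number 3, so sp2.
C6 (4 σ bonds) has steric number 4: sp3.
C7 — 3 σ bonds, plus one π bond. Steric number 3, so sp2.
C8 is sp2: 3 σ bonds, plus one π bond, 3 electron-density regions.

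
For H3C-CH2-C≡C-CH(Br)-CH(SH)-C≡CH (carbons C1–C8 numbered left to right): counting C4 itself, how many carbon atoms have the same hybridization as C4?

4

C4 is sp (two π bonds).
C1: sp3
C2: sp3
C3: sp ✓
C4: sp ✓
C5: sp3
C6: sp3
C7: sp ✓
C8: sp ✓
4 carbons are sp.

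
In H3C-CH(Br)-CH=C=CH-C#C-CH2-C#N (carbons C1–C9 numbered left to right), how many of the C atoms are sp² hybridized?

C1: sp3
C2: sp3
C3: sp2 ✓
C4: sp
C5: sp2 ✓
C6: sp
C7: sp
C8: sp3
C9: sp
C3, C5 → 2 sp2 carbons.

2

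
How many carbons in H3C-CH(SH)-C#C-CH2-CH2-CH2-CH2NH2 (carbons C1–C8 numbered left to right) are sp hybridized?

2

C1: sp3
C2: sp3
C3: sp ✓
C4: sp ✓
C5: sp3
C6: sp3
C7: sp3
C8: sp3
C3, C4 → 2 sp carbons.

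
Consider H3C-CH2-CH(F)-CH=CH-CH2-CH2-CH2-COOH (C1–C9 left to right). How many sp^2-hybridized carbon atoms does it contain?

C1: sp3
C2: sp3
C3: sp3
C4: sp2 ✓
C5: sp2 ✓
C6: sp3
C7: sp3
C8: sp3
C9: sp2 ✓
C4, C5, C9 → 3 sp2 carbons.

3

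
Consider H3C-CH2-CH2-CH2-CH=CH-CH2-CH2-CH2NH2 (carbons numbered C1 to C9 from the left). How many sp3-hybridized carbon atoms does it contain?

7

C1: sp3 ✓
C2: sp3 ✓
C3: sp3 ✓
C4: sp3 ✓
C5: sp2
C6: sp2
C7: sp3 ✓
C8: sp3 ✓
C9: sp3 ✓
C1, C2, C3, C4, C7, C8, C9 → 7 sp3 carbons.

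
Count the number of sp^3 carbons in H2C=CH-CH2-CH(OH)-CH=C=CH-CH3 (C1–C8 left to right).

C1: sp2
C2: sp2
C3: sp3 ✓
C4: sp3 ✓
C5: sp2
C6: sp
C7: sp2
C8: sp3 ✓
C3, C4, C8 → 3 sp3 carbons.

3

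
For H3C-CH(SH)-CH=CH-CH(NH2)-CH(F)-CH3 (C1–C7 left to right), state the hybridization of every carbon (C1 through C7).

C1 sp3, C2 sp3, C3 sp2, C4 sp2, C5 sp3, C6 sp3, C7 sp3

C1 has 4 σ bonds: steric number 4 → sp3.
C2 has 4 σ bonds: steric number 4 → sp3.
C3 is sp2: 3 σ bonds, plus one π bond, 3 electron-density regions.
C4 — 3 σ bonds, plus one π bond. Steric number 3, so sp2.
C5 has 4 σ bonds: steric number 4 → sp3.
C6 — 4 σ bonds. Steric number 4, so sp3.
C7 carries 4 σ bonds, giving a steric number of 4, so it is sp3.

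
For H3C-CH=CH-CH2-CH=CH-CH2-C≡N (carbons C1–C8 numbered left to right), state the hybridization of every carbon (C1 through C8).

C1 sp3, C2 sp2, C3 sp2, C4 sp3, C5 sp2, C6 sp2, C7 sp3, C8 sp

C1 — 4 σ bonds. Steric number 4, so sp3.
C2 — 3 σ bonds, plus one π bond. Steric number 3, so sp2.
C3: 3 σ bonds, plus one π bond — 3 electron domains, sp2.
C4 carries 4 σ bonds, giving a steric number of 4, so it is sp3.
C5: 3 σ bonds, plus one π bond — 3 electron domains, sp2.
C6: 3 σ bonds, plus one π bond — 3 electron domains, sp2.
C7 — 4 σ bonds. Steric number 4, so sp3.
C8: 2 σ bonds, plus two π bonds; 2 regions of electron density → sp.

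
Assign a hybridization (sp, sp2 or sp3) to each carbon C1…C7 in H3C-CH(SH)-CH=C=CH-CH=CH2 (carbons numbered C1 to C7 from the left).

C1 carries 4 σ bonds, giving a steric number of 4, so it is sp3.
C2: 4 σ bonds — 4 electron domains, sp3.
C3: 3 σ bonds, plus one π bond; 3 regions of electron density → sp2.
C4: 2 σ bonds, plus two π bonds; 2 regions of electron density → sp.
C5: 3 σ bonds, plus one π bond; 3 regions of electron density → sp2.
C6 has 3 σ bonds, plus one π bond: steric number 3 → sp2.
C7: 3 σ bonds, plus one π bond — 3 electron domains, sp2.

C1 sp3, C2 sp3, C3 sp2, C4 sp, C5 sp2, C6 sp2, C7 sp2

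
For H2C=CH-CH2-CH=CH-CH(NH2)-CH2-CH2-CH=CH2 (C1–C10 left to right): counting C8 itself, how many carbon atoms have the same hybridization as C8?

4

C8 is sp3 (only σ bonds).
C1: sp2
C2: sp2
C3: sp3 ✓
C4: sp2
C5: sp2
C6: sp3 ✓
C7: sp3 ✓
C8: sp3 ✓
C9: sp2
C10: sp2
4 carbons are sp3.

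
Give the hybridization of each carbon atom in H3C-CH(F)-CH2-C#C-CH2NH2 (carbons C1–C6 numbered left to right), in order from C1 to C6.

C1 has 4 σ bonds: steric number 4 → sp3.
C2 carries 4 σ bonds, giving a steric number of 4, so it is sp3.
C3: 4 σ bonds — 4 electron domains, sp3.
C4 has 2 σ bonds, plus two π bonds: steric number 2 → sp.
C5: 2 σ bonds, plus two π bonds — 2 electron domains, sp.
C6 — 4 σ bonds. Steric number 4, so sp3.

C1 sp3, C2 sp3, C3 sp3, C4 sp, C5 sp, C6 sp3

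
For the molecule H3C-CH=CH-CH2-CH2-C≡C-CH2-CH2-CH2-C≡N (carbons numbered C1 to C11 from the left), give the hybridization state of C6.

sp

C6 carries 2 σ bonds, plus two π bonds, giving a steric number of 2, so it is sp.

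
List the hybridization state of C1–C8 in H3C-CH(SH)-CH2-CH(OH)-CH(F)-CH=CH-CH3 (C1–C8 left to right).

C1 sp3, C2 sp3, C3 sp3, C4 sp3, C5 sp3, C6 sp2, C7 sp2, C8 sp3

C1: 4 σ bonds; 4 regions of electron density → sp3.
C2 has 4 σ bonds: steric number 4 → sp3.
C3 has 4 σ bonds: steric number 4 → sp3.
C4: 4 σ bonds — 4 electron domains, sp3.
C5: 4 σ bonds — 4 electron domains, sp3.
C6 (3 σ bonds, plus one π bond) has steric number 3: sp2.
C7 has 3 σ bonds, plus one π bond: steric number 3 → sp2.
C8 carries 4 σ bonds, giving a steric number of 4, so it is sp3.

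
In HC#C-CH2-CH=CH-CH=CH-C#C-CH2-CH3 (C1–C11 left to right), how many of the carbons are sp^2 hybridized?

4

C1: sp
C2: sp
C3: sp3
C4: sp2 ✓
C5: sp2 ✓
C6: sp2 ✓
C7: sp2 ✓
C8: sp
C9: sp
C10: sp3
C11: sp3
C4, C5, C6, C7 → 4 sp2 carbons.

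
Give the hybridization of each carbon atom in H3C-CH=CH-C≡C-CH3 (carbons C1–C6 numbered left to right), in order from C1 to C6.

C1 carries 4 σ bonds, giving a steric number of 4, so it is sp3.
C2: 3 σ bonds, plus one π bond; 3 regions of electron density → sp2.
C3 — 3 σ bonds, plus one π bond. Steric number 3, so sp2.
C4 — 2 σ bonds, plus two π bonds. Steric number 2, so sp.
C5 is sp: 2 σ bonds, plus two π bonds, 2 electron-density regions.
C6 — 4 σ bonds. Steric number 4, so sp3.

C1 sp3, C2 sp2, C3 sp2, C4 sp, C5 sp, C6 sp3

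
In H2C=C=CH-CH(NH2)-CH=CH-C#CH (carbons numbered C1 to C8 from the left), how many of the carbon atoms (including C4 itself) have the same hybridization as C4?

1

C4 is sp3 (only σ bonds).
C1: sp2
C2: sp
C3: sp2
C4: sp3 ✓
C5: sp2
C6: sp2
C7: sp
C8: sp
1 carbon is sp3.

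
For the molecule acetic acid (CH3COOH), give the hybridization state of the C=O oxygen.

The C=O oxygen: 1 σ bond and 2 lone pairs, plus one π bond — 3 electron domains, sp2.

sp^2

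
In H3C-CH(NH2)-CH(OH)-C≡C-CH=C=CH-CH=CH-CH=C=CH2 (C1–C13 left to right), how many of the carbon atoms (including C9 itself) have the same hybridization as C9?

6

C9 is sp2 (one π bond).
C1: sp3
C2: sp3
C3: sp3
C4: sp
C5: sp
C6: sp2 ✓
C7: sp
C8: sp2 ✓
C9: sp2 ✓
C10: sp2 ✓
C11: sp2 ✓
C12: sp
C13: sp2 ✓
6 carbons are sp2.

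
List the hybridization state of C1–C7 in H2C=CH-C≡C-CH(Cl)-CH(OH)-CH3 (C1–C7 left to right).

C1: 3 σ bonds, plus one π bond; 3 regions of electron density → sp2.
C2 — 3 σ bonds, plus one π bond. Steric number 3, so sp2.
C3 is sp: 2 σ bonds, plus two π bonds, 2 electron-density regions.
C4 has 2 σ bonds, plus two π bonds: steric number 2 → sp.
C5 — 4 σ bonds. Steric number 4, so sp3.
C6 is sp3: 4 σ bonds, 4 electron-density regions.
C7 is sp3: 4 σ bonds, 4 electron-density regions.

C1 sp2, C2 sp2, C3 sp, C4 sp, C5 sp3, C6 sp3, C7 sp3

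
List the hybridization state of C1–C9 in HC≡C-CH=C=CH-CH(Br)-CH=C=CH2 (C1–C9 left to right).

C1: 2 σ bonds, plus two π bonds; 2 regions of electron density → sp.
C2 carries 2 σ bonds, plus two π bonds, giving a steric number of 2, so it is sp.
C3 — 3 σ bonds, plus one π bond. Steric number 3, so sp2.
C4 (2 σ bonds, plus two π bonds) has steric number 2: sp.
C5 has 3 σ bonds, plus one π bond: steric number 3 → sp2.
C6: 4 σ bonds — 4 electron domains, sp3.
C7 has 3 σ bonds, plus one π bond: steric number 3 → sp2.
C8 has 2 σ bonds, plus two π bonds: steric number 2 → sp.
C9 has 3 σ bonds, plus one π bond: steric number 3 → sp2.

C1 sp, C2 sp, C3 sp2, C4 sp, C5 sp2, C6 sp3, C7 sp2, C8 sp, C9 sp2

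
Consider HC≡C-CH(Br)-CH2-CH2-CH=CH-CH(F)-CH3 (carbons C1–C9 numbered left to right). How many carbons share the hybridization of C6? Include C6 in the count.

C6 is sp2 (one π bond).
C1: sp
C2: sp
C3: sp3
C4: sp3
C5: sp3
C6: sp2 ✓
C7: sp2 ✓
C8: sp3
C9: sp3
2 carbons are sp2.

2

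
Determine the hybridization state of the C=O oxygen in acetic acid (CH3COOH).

The C=O oxygen — 1 σ bond and 2 lone pairs, plus one π bond. Steric number 3, so sp2.

sp2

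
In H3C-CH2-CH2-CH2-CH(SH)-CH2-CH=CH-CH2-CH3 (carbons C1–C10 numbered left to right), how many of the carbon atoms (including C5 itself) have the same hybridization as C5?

C5 is sp3 (only σ bonds).
C1: sp3 ✓
C2: sp3 ✓
C3: sp3 ✓
C4: sp3 ✓
C5: sp3 ✓
C6: sp3 ✓
C7: sp2
C8: sp2
C9: sp3 ✓
C10: sp3 ✓
8 carbons are sp3.

8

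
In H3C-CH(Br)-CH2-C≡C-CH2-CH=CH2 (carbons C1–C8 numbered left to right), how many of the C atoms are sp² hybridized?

C1: sp3
C2: sp3
C3: sp3
C4: sp
C5: sp
C6: sp3
C7: sp2 ✓
C8: sp2 ✓
C7, C8 → 2 sp2 carbons.

2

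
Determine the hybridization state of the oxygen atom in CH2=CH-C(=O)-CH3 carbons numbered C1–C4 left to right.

sp^2

The oxygen atom — 1 σ bond and 2 lone pairs, plus one π bond. Steric number 3, so sp2.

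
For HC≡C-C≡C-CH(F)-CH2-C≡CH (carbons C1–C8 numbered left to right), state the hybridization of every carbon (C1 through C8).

C1: 2 σ bonds, plus two π bonds — 2 electron domains, sp.
C2 — 2 σ bonds, plus two π bonds. Steric number 2, so sp.
C3 carries 2 σ bonds, plus two π bonds, giving a steric number of 2, so it is sp.
C4 carries 2 σ bonds, plus two π bonds, giving a steric number of 2, so it is sp.
C5 is sp3: 4 σ bonds, 4 electron-density regions.
C6 — 4 σ bonds. Steric number 4, so sp3.
C7 carries 2 σ bonds, plus two π bonds, giving a steric number of 2, so it is sp.
C8 has 2 σ bonds, plus two π bonds: steric number 2 → sp.

C1 sp, C2 sp, C3 sp, C4 sp, C5 sp3, C6 sp3, C7 sp, C8 sp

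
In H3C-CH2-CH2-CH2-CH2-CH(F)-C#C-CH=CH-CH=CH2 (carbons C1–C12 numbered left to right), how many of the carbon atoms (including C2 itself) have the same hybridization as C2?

C2 is sp3 (only σ bonds).
C1: sp3 ✓
C2: sp3 ✓
C3: sp3 ✓
C4: sp3 ✓
C5: sp3 ✓
C6: sp3 ✓
C7: sp
C8: sp
C9: sp2
C10: sp2
C11: sp2
C12: sp2
6 carbons are sp3.

6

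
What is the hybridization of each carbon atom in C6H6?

sp²

Every ring carbon has three σ bonds and contributes one p electron to the aromatic π system.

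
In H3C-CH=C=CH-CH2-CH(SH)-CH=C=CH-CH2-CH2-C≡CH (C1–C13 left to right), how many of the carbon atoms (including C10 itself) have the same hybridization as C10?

C10 is sp3 (only σ bonds).
C1: sp3 ✓
C2: sp2
C3: sp
C4: sp2
C5: sp3 ✓
C6: sp3 ✓
C7: sp2
C8: sp
C9: sp2
C10: sp3 ✓
C11: sp3 ✓
C12: sp
C13: sp
5 carbons are sp3.

5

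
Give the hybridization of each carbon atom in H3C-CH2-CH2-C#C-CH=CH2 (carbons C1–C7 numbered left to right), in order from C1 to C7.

C1: 4 σ bonds — 4 electron domains, sp3.
C2: 4 σ bonds — 4 electron domains, sp3.
C3 (4 σ bonds) has steric number 4: sp3.
C4: 2 σ bonds, plus two π bonds — 2 electron domains, sp.
C5 — 2 σ bonds, plus two π bonds. Steric number 2, so sp.
C6 — 3 σ bonds, plus one π bond. Steric number 3, so sp2.
C7 — 3 σ bonds, plus one π bond. Steric number 3, so sp2.

C1 sp3, C2 sp3, C3 sp3, C4 sp, C5 sp, C6 sp2, C7 sp2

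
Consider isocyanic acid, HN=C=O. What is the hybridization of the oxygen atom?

sp2

The oxygen atom has 1 σ bond and 2 lone pairs, plus one π bond: steric number 3 → sp2.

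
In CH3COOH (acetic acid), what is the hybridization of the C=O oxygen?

The C=O oxygen (1 σ bond and 2 lone pairs, plus one π bond) has steric number 3: sp2.

sp²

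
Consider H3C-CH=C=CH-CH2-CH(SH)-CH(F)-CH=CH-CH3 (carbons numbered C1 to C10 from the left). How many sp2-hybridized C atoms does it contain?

C1: sp3
C2: sp2 ✓
C3: sp
C4: sp2 ✓
C5: sp3
C6: sp3
C7: sp3
C8: sp2 ✓
C9: sp2 ✓
C10: sp3
C2, C4, C8, C9 → 4 sp2 carbons.

4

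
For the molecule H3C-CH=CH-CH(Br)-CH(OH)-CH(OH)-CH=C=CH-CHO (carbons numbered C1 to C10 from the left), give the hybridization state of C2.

sp²

C2 carries 3 σ bonds, plus one π bond, giving a steric number of 3, so it is sp2.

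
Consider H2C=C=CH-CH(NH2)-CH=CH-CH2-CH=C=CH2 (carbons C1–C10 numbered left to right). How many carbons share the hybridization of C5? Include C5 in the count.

6

C5 is sp2 (one π bond).
C1: sp2 ✓
C2: sp
C3: sp2 ✓
C4: sp3
C5: sp2 ✓
C6: sp2 ✓
C7: sp3
C8: sp2 ✓
C9: sp
C10: sp2 ✓
6 carbons are sp2.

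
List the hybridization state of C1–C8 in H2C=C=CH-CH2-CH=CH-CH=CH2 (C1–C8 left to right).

C1 sp2, C2 sp, C3 sp2, C4 sp3, C5 sp2, C6 sp2, C7 sp2, C8 sp2

C1 has 3 σ bonds, plus one π bond: steric number 3 → sp2.
C2: 2 σ bonds, plus two π bonds; 2 regions of electron density → sp.
C3 is sp2: 3 σ bonds, plus one π bond, 3 electron-density regions.
C4 has 4 σ bonds: steric number 4 → sp3.
C5: 3 σ bonds, plus one π bond — 3 electron domains, sp2.
C6: 3 σ bonds, plus one π bond — 3 electron domains, sp2.
C7 is sp2: 3 σ bonds, plus one π bond, 3 electron-density regions.
C8 has 3 σ bonds, plus one π bond: steric number 3 → sp2.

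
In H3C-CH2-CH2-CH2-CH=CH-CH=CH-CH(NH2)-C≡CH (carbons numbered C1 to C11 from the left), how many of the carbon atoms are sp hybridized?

C1: sp3
C2: sp3
C3: sp3
C4: sp3
C5: sp2
C6: sp2
C7: sp2
C8: sp2
C9: sp3
C10: sp ✓
C11: sp ✓
C10, C11 → 2 sp carbons.

2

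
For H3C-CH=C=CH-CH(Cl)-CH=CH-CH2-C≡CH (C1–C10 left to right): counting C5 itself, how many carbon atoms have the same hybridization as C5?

C5 is sp3 (only σ bonds).
C1: sp3 ✓
C2: sp2
C3: sp
C4: sp2
C5: sp3 ✓
C6: sp2
C7: sp2
C8: sp3 ✓
C9: sp
C10: sp
3 carbons are sp3.

3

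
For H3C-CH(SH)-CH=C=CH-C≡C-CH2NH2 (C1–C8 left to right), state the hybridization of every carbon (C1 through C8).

C1 sp3, C2 sp3, C3 sp2, C4 sp, C5 sp2, C6 sp, C7 sp, C8 sp3

C1: 4 σ bonds; 4 regions of electron density → sp3.
C2 — 4 σ bonds. Steric number 4, so sp3.
C3 carries 3 σ bonds, plus one π bond, giving a steric number of 3, so it is sp2.
C4 (2 σ bonds, plus two π bonds) has steric number 2: sp.
C5 is sp2: 3 σ bonds, plus one π bond, 3 electron-density regions.
C6 has 2 σ bonds, plus two π bonds: steric number 2 → sp.
C7 — 2 σ bonds, plus two π bonds. Steric number 2, so sp.
C8 is sp3: 4 σ bonds, 4 electron-density regions.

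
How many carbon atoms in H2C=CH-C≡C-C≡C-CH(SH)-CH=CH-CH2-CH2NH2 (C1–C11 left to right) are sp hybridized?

C1: sp2
C2: sp2
C3: sp ✓
C4: sp ✓
C5: sp ✓
C6: sp ✓
C7: sp3
C8: sp2
C9: sp2
C10: sp3
C11: sp3
C3, C4, C5, C6 → 4 sp carbons.

4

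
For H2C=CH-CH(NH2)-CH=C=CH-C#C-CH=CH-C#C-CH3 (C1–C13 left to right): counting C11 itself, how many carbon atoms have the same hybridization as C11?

C11 is sp (two π bonds).
C1: sp2
C2: sp2
C3: sp3
C4: sp2
C5: sp ✓
C6: sp2
C7: sp ✓
C8: sp ✓
C9: sp2
C10: sp2
C11: sp ✓
C12: sp ✓
C13: sp3
5 carbons are sp.

5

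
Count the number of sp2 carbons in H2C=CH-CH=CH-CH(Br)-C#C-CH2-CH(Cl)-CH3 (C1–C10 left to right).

C1: sp2 ✓
C2: sp2 ✓
C3: sp2 ✓
C4: sp2 ✓
C5: sp3
C6: sp
C7: sp
C8: sp3
C9: sp3
C10: sp3
C1, C2, C3, C4 → 4 sp2 carbons.

4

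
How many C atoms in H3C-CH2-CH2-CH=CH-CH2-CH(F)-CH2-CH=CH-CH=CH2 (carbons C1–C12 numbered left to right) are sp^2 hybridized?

C1: sp3
C2: sp3
C3: sp3
C4: sp2 ✓
C5: sp2 ✓
C6: sp3
C7: sp3
C8: sp3
C9: sp2 ✓
C10: sp2 ✓
C11: sp2 ✓
C12: sp2 ✓
C4, C5, C9, C10, C11, C12 → 6 sp2 carbons.

6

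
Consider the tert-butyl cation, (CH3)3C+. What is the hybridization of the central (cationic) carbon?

Three σ bonds and an empty p orbital; no lone pair → steric number 3 → sp2 and planar.

sp2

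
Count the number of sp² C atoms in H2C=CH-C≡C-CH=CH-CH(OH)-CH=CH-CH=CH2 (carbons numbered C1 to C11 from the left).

C1: sp2 ✓
C2: sp2 ✓
C3: sp
C4: sp
C5: sp2 ✓
C6: sp2 ✓
C7: sp3
C8: sp2 ✓
C9: sp2 ✓
C10: sp2 ✓
C11: sp2 ✓
C1, C2, C5, C6, C8, C9, C10, C11 → 8 sp2 carbons.

8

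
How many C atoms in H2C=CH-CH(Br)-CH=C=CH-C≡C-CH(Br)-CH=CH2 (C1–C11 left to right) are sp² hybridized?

6

C1: sp2 ✓
C2: sp2 ✓
C3: sp3
C4: sp2 ✓
C5: sp
C6: sp2 ✓
C7: sp
C8: sp
C9: sp3
C10: sp2 ✓
C11: sp2 ✓
C1, C2, C4, C6, C10, C11 → 6 sp2 carbons.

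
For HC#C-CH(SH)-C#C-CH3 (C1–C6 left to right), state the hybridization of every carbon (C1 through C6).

C1 sp, C2 sp, C3 sp3, C4 sp, C5 sp, C6 sp3

C1: 2 σ bonds, plus two π bonds; 2 regions of electron density → sp.
C2 (2 σ bonds, plus two π bonds) has steric number 2: sp.
C3 (4 σ bonds) has steric number 4: sp3.
C4 is sp: 2 σ bonds, plus two π bonds, 2 electron-density regions.
C5 has 2 σ bonds, plus two π bonds: steric number 2 → sp.
C6: 4 σ bonds; 4 regions of electron density → sp3.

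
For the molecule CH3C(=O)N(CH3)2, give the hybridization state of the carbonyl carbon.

sp²

The carbonyl carbon (3 σ bonds, plus one π bond) has steric number 3: sp2.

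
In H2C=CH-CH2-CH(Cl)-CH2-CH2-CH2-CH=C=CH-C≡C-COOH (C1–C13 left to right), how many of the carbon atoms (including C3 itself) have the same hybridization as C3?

C3 is sp3 (only σ bonds).
C1: sp2
C2: sp2
C3: sp3 ✓
C4: sp3 ✓
C5: sp3 ✓
C6: sp3 ✓
C7: sp3 ✓
C8: sp2
C9: sp
C10: sp2
C11: sp
C12: sp
C13: sp2
5 carbons are sp3.

5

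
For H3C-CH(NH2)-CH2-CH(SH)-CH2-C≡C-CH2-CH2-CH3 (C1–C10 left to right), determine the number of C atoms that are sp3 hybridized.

C1: sp3 ✓
C2: sp3 ✓
C3: sp3 ✓
C4: sp3 ✓
C5: sp3 ✓
C6: sp
C7: sp
C8: sp3 ✓
C9: sp3 ✓
C10: sp3 ✓
C1, C2, C3, C4, C5, C8, C9, C10 → 8 sp3 carbons.

8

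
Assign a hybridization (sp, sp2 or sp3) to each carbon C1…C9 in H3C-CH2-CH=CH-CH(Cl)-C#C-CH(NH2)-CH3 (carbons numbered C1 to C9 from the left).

C1 sp3, C2 sp3, C3 sp2, C4 sp2, C5 sp3, C6 sp, C7 sp, C8 sp3, C9 sp3

C1 (4 σ bonds) has steric number 4: sp3.
C2 (4 σ bonds) has steric number 4: sp3.
C3 (3 σ bonds, plus one π bond) has steric number 3: sp2.
C4: 3 σ bonds, plus one π bond — 3 electron domains, sp2.
C5 has 4 σ bonds: steric number 4 → sp3.
C6 is sp: 2 σ bonds, plus two π bonds, 2 electron-density regions.
C7: 2 σ bonds, plus two π bonds — 2 electron domains, sp.
C8 is sp3: 4 σ bonds, 4 electron-density regions.
C9: 4 σ bonds; 4 regions of electron density → sp3.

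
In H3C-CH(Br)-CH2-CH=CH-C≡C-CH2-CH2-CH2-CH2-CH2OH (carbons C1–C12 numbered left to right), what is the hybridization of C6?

C6 (2 σ bonds, plus two π bonds) has steric number 2: sp.

sp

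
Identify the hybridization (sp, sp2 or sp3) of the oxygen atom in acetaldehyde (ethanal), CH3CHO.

The oxygen atom: 1 σ bond and 2 lone pairs, plus one π bond — 3 electron domains, sp2.

sp²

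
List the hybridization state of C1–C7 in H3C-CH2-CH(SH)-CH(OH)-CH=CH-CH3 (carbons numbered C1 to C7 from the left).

C1 sp3, C2 sp3, C3 sp3, C4 sp3, C5 sp2, C6 sp2, C7 sp3

C1: 4 σ bonds; 4 regions of electron density → sp3.
C2 is sp3: 4 σ bonds, 4 electron-density regions.
C3 has 4 σ bonds: steric number 4 → sp3.
C4: 4 σ bonds; 4 regions of electron density → sp3.
C5 carries 3 σ bonds, plus one π bond, giving a steric number of 3, so it is sp2.
C6 — 3 σ bonds, plus one π bond. Steric number 3, so sp2.
C7 carries 4 σ bonds, giving a steric number of 4, so it is sp3.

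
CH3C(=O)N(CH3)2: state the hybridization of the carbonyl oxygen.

sp^2

The carbonyl oxygen — 1 σ bond and 2 lone pairs, plus one π bond. Steric number 3, so sp2.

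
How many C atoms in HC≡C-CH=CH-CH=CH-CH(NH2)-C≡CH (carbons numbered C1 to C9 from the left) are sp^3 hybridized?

C1: sp
C2: sp
C3: sp2
C4: sp2
C5: sp2
C6: sp2
C7: sp3 ✓
C8: sp
C9: sp
C7 → 1 sp3 carbon.

1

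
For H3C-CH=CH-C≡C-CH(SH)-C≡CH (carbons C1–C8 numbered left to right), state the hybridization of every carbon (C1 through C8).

C1: 4 σ bonds — 4 electron domains, sp3.
C2: 3 σ bonds, plus one π bond — 3 electron domains, sp2.
C3 — 3 σ bonds, plus one π bond. Steric number 3, so sp2.
C4 has 2 σ bonds, plus two π bonds: steric number 2 → sp.
C5: 2 σ bonds, plus two π bonds — 2 electron domains, sp.
C6 carries 4 σ bonds, giving a steric number of 4, so it is sp3.
C7 is sp: 2 σ bonds, plus two π bonds, 2 electron-density regions.
C8 has 2 σ bonds, plus two π bonds: steric number 2 → sp.

C1 sp3, C2 sp2, C3 sp2, C4 sp, C5 sp, C6 sp3, C7 sp, C8 sp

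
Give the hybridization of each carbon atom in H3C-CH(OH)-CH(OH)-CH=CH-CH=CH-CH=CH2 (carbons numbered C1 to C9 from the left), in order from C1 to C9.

C1 carries 4 σ bonds, giving a steric number of 4, so it is sp3.
C2 — 4 σ bonds. Steric number 4, so sp3.
C3 (4 σ bonds) has steric number 4: sp3.
C4 (3 σ bonds, plus one π bond) has steric number 3: sp2.
C5 — 3 σ bonds, plus one π bond. Steric number 3, so sp2.
C6 (3 σ bonds, plus one π bond) has steric number 3: sp2.
C7: 3 σ bonds, plus one π bond — 3 electron domains, sp2.
C8 — 3 σ bonds, plus one π bond. Steric number 3, so sp2.
C9: 3 σ bonds, plus one π bond — 3 electron domains, sp2.

C1 sp3, C2 sp3, C3 sp3, C4 sp2, C5 sp2, C6 sp2, C7 sp2, C8 sp2, C9 sp2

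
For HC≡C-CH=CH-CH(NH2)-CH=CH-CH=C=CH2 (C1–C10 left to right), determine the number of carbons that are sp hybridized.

C1: sp ✓
C2: sp ✓
C3: sp2
C4: sp2
C5: sp3
C6: sp2
C7: sp2
C8: sp2
C9: sp ✓
C10: sp2
C1, C2, C9 → 3 sp carbons.

3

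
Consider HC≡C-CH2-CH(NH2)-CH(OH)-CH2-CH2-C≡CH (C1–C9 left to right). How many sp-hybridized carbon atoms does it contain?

C1: sp ✓
C2: sp ✓
C3: sp3
C4: sp3
C5: sp3
C6: sp3
C7: sp3
C8: sp ✓
C9: sp ✓
C1, C2, C8, C9 → 4 sp carbons.

4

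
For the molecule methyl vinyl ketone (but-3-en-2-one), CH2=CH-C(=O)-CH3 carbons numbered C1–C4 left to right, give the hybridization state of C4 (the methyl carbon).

sp3

C4 (the methyl carbon) (4 σ bonds) has steric number 4: sp3.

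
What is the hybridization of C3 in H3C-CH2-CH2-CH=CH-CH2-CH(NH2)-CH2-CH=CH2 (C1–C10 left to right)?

C3: 4 σ bonds — 4 electron domains, sp3.

sp3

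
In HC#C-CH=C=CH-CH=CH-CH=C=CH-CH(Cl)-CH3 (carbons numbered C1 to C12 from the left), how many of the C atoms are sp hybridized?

C1: sp ✓
C2: sp ✓
C3: sp2
C4: sp ✓
C5: sp2
C6: sp2
C7: sp2
C8: sp2
C9: sp ✓
C10: sp2
C11: sp3
C12: sp3
C1, C2, C4, C9 → 4 sp carbons.

4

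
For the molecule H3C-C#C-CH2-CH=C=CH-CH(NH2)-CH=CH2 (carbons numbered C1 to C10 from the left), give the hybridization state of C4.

sp³

C4 has 4 σ bonds: steric number 4 → sp3.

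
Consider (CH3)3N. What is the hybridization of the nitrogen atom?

sp3

The nitrogen atom: 3 σ bonds and 1 lone pair — 4 electron domains, sp3.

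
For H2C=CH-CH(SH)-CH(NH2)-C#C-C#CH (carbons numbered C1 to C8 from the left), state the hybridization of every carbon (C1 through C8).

C1 sp2, C2 sp2, C3 sp3, C4 sp3, C5 sp, C6 sp, C7 sp, C8 sp

C1: 3 σ bonds, plus one π bond; 3 regions of electron density → sp2.
C2: 3 σ bonds, plus one π bond; 3 regions of electron density → sp2.
C3: 4 σ bonds; 4 regions of electron density → sp3.
C4 is sp3: 4 σ bonds, 4 electron-density regions.
C5: 2 σ bonds, plus two π bonds; 2 regions of electron density → sp.
C6: 2 σ bonds, plus two π bonds; 2 regions of electron density → sp.
C7 (2 σ bonds, plus two π bonds) has steric number 2: sp.
C8: 2 σ bonds, plus two π bonds; 2 regions of electron density → sp.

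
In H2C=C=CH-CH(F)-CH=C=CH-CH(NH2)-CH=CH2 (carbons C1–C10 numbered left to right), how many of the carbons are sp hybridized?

C1: sp2
C2: sp ✓
C3: sp2
C4: sp3
C5: sp2
C6: sp ✓
C7: sp2
C8: sp3
C9: sp2
C10: sp2
C2, C6 → 2 sp carbons.

2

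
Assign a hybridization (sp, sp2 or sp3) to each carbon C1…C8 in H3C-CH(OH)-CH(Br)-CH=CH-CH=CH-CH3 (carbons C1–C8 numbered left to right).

C1 is sp3: 4 σ bonds, 4 electron-density regions.
C2: 4 σ bonds — 4 electron domains, sp3.
C3 (4 σ bonds) has steric number 4: sp3.
C4 — 3 σ bonds, plus one π bond. Steric number 3, so sp2.
C5 is sp2: 3 σ bonds, plus one π bond, 3 electron-density regions.
C6: 3 σ bonds, plus one π bond — 3 electron domains, sp2.
C7 is sp2: 3 σ bonds, plus one π bond, 3 electron-density regions.
C8 (4 σ bonds) has steric number 4: sp3.

C1 sp3, C2 sp3, C3 sp3, C4 sp2, C5 sp2, C6 sp2, C7 sp2, C8 sp3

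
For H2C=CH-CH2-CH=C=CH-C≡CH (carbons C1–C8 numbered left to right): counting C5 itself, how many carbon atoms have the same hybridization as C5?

C5 is sp (two π bonds).
C1: sp2
C2: sp2
C3: sp3
C4: sp2
C5: sp ✓
C6: sp2
C7: sp ✓
C8: sp ✓
3 carbons are sp.

3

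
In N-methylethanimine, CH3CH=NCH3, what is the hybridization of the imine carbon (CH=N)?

sp^2

The imine carbon (CH=N): 3 σ bonds, plus one π bond — 3 electron domains, sp2.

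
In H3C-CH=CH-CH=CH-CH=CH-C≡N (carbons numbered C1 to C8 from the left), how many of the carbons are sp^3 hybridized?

C1: sp3 ✓
C2: sp2
C3: sp2
C4: sp2
C5: sp2
C6: sp2
C7: sp2
C8: sp
C1 → 1 sp3 carbon.

1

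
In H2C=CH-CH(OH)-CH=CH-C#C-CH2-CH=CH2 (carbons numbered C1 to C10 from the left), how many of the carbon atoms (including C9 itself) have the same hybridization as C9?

6

C9 is sp2 (one π bond).
C1: sp2 ✓
C2: sp2 ✓
C3: sp3
C4: sp2 ✓
C5: sp2 ✓
C6: sp
C7: sp
C8: sp3
C9: sp2 ✓
C10: sp2 ✓
6 carbons are sp2.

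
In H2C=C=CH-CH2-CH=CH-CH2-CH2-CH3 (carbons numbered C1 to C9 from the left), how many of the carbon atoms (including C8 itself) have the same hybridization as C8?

C8 is sp3 (only σ bonds).
C1: sp2
C2: sp
C3: sp2
C4: sp3 ✓
C5: sp2
C6: sp2
C7: sp3 ✓
C8: sp3 ✓
C9: sp3 ✓
4 carbons are sp3.

4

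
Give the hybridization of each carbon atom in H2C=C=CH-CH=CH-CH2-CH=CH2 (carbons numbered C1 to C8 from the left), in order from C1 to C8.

C1 is sp2: 3 σ bonds, plus one π bond, 3 electron-density regions.
C2 is sp: 2 σ bonds, plus two π bonds, 2 electron-density regions.
C3 — 3 σ bonds, plus one π bond. Steric number 3, so sp2.
C4: 3 σ bonds, plus one π bond; 3 regions of electron density → sp2.
C5: 3 σ bonds, plus one π bond; 3 regions of electron density → sp2.
C6 is sp3: 4 σ bonds, 4 electron-density regions.
C7 has 3 σ bonds, plus one π bond: steric number 3 → sp2.
C8 is sp2: 3 σ bonds, plus one π bond, 3 electron-density regions.

C1 sp2, C2 sp, C3 sp2, C4 sp2, C5 sp2, C6 sp3, C7 sp2, C8 sp2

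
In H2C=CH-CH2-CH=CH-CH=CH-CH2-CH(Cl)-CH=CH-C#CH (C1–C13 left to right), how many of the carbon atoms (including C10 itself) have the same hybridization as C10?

8

C10 is sp2 (one π bond).
C1: sp2 ✓
C2: sp2 ✓
C3: sp3
C4: sp2 ✓
C5: sp2 ✓
C6: sp2 ✓
C7: sp2 ✓
C8: sp3
C9: sp3
C10: sp2 ✓
C11: sp2 ✓
C12: sp
C13: sp
8 carbons are sp2.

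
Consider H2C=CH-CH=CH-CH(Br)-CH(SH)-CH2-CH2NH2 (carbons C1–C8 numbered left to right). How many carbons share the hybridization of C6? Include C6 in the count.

C6 is sp3 (only σ bonds).
C1: sp2
C2: sp2
C3: sp2
C4: sp2
C5: sp3 ✓
C6: sp3 ✓
C7: sp3 ✓
C8: sp3 ✓
4 carbons are sp3.

4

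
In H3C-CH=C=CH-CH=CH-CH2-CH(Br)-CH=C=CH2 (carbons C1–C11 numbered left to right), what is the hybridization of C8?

C8 has 4 σ bonds: steric number 4 → sp3.

sp³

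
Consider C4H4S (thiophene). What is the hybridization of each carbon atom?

Each carbon atom carries 3 σ bonds, plus one π bond, giving a steric number of 3, so it is sp2.

sp2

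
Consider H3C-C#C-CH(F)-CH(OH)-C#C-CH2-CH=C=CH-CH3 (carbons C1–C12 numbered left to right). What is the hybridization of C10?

C10 is sp: 2 σ bonds, plus two π bonds, 2 electron-density regions.

sp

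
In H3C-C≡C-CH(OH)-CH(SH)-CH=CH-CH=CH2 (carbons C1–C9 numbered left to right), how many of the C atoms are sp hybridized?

2

C1: sp3
C2: sp ✓
C3: sp ✓
C4: sp3
C5: sp3
C6: sp2
C7: sp2
C8: sp2
C9: sp2
C2, C3 → 2 sp carbons.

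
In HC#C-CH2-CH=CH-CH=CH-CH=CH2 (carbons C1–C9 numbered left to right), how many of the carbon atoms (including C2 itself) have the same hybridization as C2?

C2 is sp (two π bonds).
C1: sp ✓
C2: sp ✓
C3: sp3
C4: sp2
C5: sp2
C6: sp2
C7: sp2
C8: sp2
C9: sp2
2 carbons are sp.

2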